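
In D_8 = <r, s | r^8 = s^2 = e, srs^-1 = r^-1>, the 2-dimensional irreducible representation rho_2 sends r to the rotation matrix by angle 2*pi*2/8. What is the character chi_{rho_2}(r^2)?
chi_{rho_2}(r^2) = 2*cos(2*pi*2*2/8) = -2

Proof sketch: rho_2(r^2) is rotation by angle 2*pi*2*2/8, whose trace is 2*cos(2*pi*2*2/8) = -2.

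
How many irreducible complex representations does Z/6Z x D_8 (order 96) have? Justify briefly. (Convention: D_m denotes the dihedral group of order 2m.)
42

Proof sketch: The number of irreducible complex representations of a finite group equals its number of conjugacy classes. For a direct product, #classes(G x H) = #classes(G) * #classes(H). Z/6Z has 6 classes (abelian), D_8 has 7 classes, so 6 * 7 = 42, so Z/6Z x D_8 (order 96) has exactly 42 irreducible complex representations.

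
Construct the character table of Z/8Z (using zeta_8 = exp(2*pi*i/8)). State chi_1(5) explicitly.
Character table of Z/8Z (irreps indexed chi_0,...,chi_7 with chi_k(m) = zeta_8^(k*m), zeta_8 = exp(2*pi*i/8)):
  irrep \ class  {0} (size 1)  {1} (size 1)    {2} (size 1)  {3} (size 1)    {4} (size 1)  {5} (size 1)    {6} (size 1)  {7} (size 1)  
  chi_0          1             1               1             1               1             1               1             1             
  chi_1          1             exp(I*pi/4)     I             exp(3*I*pi/4)   -1            exp(-3*I*pi/4)  -I            exp(-I*pi/4)  
  chi_2          1             I               -1            -I              1             I               -1            -I            
  chi_3          1             exp(3*I*pi/4)   -I            exp(I*pi/4)     -1            exp(-I*pi/4)    I             exp(-3*I*pi/4)
  chi_4          1             -1              1             -1              1             -1              1             -1            
  chi_5          1             exp(-3*I*pi/4)  I             exp(-I*pi/4)    -1            exp(I*pi/4)     -I            exp(3*I*pi/4) 
  chi_6          1             -I              -1            I               1             -I              -1            I             
  chi_7          1             exp(-I*pi/4)    -I            exp(-3*I*pi/4)  -1            exp(3*I*pi/4)   I             exp(I*pi/4)   

Spot check: chi_1(5) = zeta_8^(1*5) = zeta_8^5 = exp(-3*I*pi/4).

Reasoning: Z/8Z is abelian, so all 8 irreducible complex representations are 1-dimensional. They are given by chi_k(m) = zeta_8^(k*m) for k = 0,...,7. Row orthogonality: sum_m chi_k(m) conj(chi_l(m)) = 8 * [k = l].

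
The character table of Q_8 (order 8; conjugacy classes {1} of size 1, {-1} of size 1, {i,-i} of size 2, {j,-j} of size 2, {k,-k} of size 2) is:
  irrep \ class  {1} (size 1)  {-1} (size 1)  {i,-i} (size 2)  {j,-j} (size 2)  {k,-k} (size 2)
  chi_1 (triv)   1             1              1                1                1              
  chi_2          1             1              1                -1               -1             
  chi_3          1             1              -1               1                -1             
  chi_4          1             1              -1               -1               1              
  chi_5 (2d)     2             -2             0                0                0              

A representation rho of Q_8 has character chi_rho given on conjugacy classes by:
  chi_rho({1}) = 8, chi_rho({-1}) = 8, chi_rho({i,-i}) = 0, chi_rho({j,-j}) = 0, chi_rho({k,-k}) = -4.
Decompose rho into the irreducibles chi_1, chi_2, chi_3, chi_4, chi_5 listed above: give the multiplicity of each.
Multiplicities: chi_1: 1, chi_2: 3, chi_3: 3, chi_4: 1, chi_5: 0.

Details: Use <chi_rho, chi> = (1/|G|) sum_C |C| * chi_rho(C) * conj(chi(C)) with |G| = 8 for each irreducible chi in the table:
  <chi_rho, chi_1> = (1/8)[1*(8)*conj(1) + 1*(8)*conj(1) + 2*(0)*conj(1) + 2*(0)*conj(1) + 2*(-4)*conj(1)]
      = (1/8)[(8) + (8) + (0) + (0) + (-8)] = 8/8 = 1
  <chi_rho, chi_2> = (1/8)[1*(8)*conj(1) + 1*(8)*conj(1) + 2*(0)*conj(1) + 2*(0)*conj(-1) + 2*(-4)*conj(-1)]
      = (1/8)[(8) + (8) + (0) + (0) + (8)] = 24/8 = 3
  <chi_rho, chi_3> = (1/8)[1*(8)*conj(1) + 1*(8)*conj(1) + 2*(0)*conj(-1) + 2*(0)*conj(1) + 2*(-4)*conj(-1)]
      = (1/8)[(8) + (8) + (0) + (0) + (8)] = 24/8 = 3
  <chi_rho, chi_4> = (1/8)[1*(8)*conj(1) + 1*(8)*conj(1) + 2*(0)*conj(-1) + 2*(0)*conj(-1) + 2*(-4)*conj(1)]
      = (1/8)[(8) + (8) + (0) + (0) + (-8)] = 8/8 = 1
  <chi_rho, chi_5> = (1/8)[1*(8)*conj(2) + 1*(8)*conj(-2) + 2*(0)*conj(0) + 2*(0)*conj(0) + 2*(-4)*conj(0)]
      = (1/8)[(16) + (-16) + (0) + (0) + (0)] = 0/8 = 0
Dimension check: dim(rho) = sum (mult * dim) = 1*1 + 3*1 + 3*1 + 1*1 + 0*2 = 8 = chi_rho(e) = 8.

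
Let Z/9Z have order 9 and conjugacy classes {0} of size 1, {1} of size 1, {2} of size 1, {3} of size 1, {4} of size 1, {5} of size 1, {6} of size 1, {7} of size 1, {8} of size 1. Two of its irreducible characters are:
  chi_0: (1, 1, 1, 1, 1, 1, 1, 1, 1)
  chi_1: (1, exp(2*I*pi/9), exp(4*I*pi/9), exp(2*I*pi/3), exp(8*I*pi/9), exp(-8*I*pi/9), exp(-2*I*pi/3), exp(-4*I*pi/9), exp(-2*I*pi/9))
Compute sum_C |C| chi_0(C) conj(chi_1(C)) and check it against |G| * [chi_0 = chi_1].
Sum = 0; so <chi_0, chi_1> = 0 (distinct irreducibles are orthogonal).

Reasoning: Compute term by term over conjugacy classes (|C| * chi_0(C) * conj(chi_1(C))):
  1*(1)*conj(1) + 1*(1)*conj(exp(2*I*pi/9)) + 1*(1)*conj(exp(4*I*pi/9)) + 1*(1)*conj(exp(2*I*pi/3)) + 1*(1)*conj(exp(8*I*pi/9)) + 1*(1)*conj(exp(-8*I*pi/9)) + 1*(1)*conj(exp(-2*I*pi/3)) + 1*(1)*conj(exp(-4*I*pi/9)) + 1*(1)*conj(exp(-2*I*pi/9))
  = (1) + (exp(-2*I*pi/9)) + (exp(-4*I*pi/9)) + (exp(-2*I*pi/3)) + (exp(-8*I*pi/9)) + (exp(8*I*pi/9)) + (exp(2*I*pi/3)) + (exp(4*I*pi/9)) + (exp(2*I*pi/9))
  = 0.
(Exp terms are combined using exp(i*s)*conj(exp(i*t)) = exp(i*(s-t)), and sums of them are collapsed using the identity that for every m > 1 the m distinct m-th roots of unity sum to 0, e.g. 1 + exp(2*I*pi/3) + exp(-2*I*pi/3) = 0.)
Dividing by |G| = 9 gives 0/9 = 0, matching the row-orthogonality relation <chi_0, chi_1> = [chi_0 = chi_1].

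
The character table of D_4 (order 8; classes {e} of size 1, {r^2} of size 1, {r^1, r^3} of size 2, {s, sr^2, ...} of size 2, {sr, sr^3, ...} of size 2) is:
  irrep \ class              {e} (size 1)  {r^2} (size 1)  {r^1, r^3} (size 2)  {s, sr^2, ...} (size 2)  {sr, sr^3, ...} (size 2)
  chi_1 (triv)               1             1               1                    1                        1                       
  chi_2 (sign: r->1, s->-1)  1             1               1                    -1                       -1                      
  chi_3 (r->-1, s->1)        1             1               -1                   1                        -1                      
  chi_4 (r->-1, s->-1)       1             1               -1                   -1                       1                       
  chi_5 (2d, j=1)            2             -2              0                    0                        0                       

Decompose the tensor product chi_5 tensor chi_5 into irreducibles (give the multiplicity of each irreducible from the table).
chi_5 tensor chi_5 = chi_1 + chi_2 + chi_3 + chi_4 (all other irreducibles have multiplicity 0).

Why: The character of a tensor product is the pointwise product (chi_5 * chi_5)(C) = chi_5(C) * chi_5(C):
  {e}: (2)*(2), {r^2}: (-2)*(-2), {r^1, r^3}: (0)*(0), {s, sr^2, ...}: (0)*(0), {sr, sr^3, ...}: (0)*(0)
so (chi_5 * chi_5) takes values
  {e} -> 4, {r^2} -> 4, {r^1, r^3} -> 0, {s, sr^2, ...} -> 0, {sr, sr^3, ...} -> 0.
Now take the inner product of this character with each irreducible chi from the table, <chi_5*chi_5, chi> = (1/8) sum_C |C| (chi_5*chi_5)(C) conj(chi(C)):
  <chi_5*chi_5, chi_1> = (1/8)[1*(4)*conj(1) + 1*(4)*conj(1) + 2*(0)*conj(1) + 2*(0)*conj(1) + 2*(0)*conj(1)]
      = (1/8)[(4) + (4) + (0) + (0) + (0)] = 8/8 = 1
  <chi_5*chi_5, chi_2> = (1/8)[1*(4)*conj(1) + 1*(4)*conj(1) + 2*(0)*conj(1) + 2*(0)*conj(-1) + 2*(0)*conj(-1)]
      = (1/8)[(4) + (4) + (0) + (0) + (0)] = 8/8 = 1
  <chi_5*chi_5, chi_3> = (1/8)[1*(4)*conj(1) + 1*(4)*conj(1) + 2*(0)*conj(-1) + 2*(0)*conj(1) + 2*(0)*conj(-1)]
      = (1/8)[(4) + (4) + (0) + (0) + (0)] = 8/8 = 1
  <chi_5*chi_5, chi_4> = (1/8)[1*(4)*conj(1) + 1*(4)*conj(1) + 2*(0)*conj(-1) + 2*(0)*conj(-1) + 2*(0)*conj(1)]
      = (1/8)[(4) + (4) + (0) + (0) + (0)] = 8/8 = 1
  <chi_5*chi_5, chi_5> = (1/8)[1*(4)*conj(2) + 1*(4)*conj(-2) + 2*(0)*conj(0) + 2*(0)*conj(0) + 2*(0)*conj(0)]
      = (1/8)[(8) + (-8) + (0) + (0) + (0)] = 0/8 = 0
Hence the multiplicities are chi_1: 1, chi_2: 1, chi_3: 1, chi_4: 1. Dimension check: dim(chi_5)*dim(chi_5) = 2*2 = 4 and sum (mult * dim) = 1*1 + 1*1 + 1*1 + 1*1 = 4.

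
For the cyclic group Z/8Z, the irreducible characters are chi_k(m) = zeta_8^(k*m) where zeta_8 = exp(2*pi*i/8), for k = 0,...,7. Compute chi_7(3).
chi_7(3) = zeta_8^21 = exp(-3*I*pi/4)

Reasoning: chi_7(3) = zeta_8^(7*3) = zeta_8^21. Since zeta_8^8 = 1, this equals zeta_8^5 = exp(2*pi*i*5/8) = exp(-3*I*pi/4).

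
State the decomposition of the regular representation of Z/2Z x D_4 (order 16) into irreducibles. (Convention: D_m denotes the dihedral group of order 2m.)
Each irreducible V_i of dimension d_i appears with multiplicity d_i, i.e. rho_reg = (direct sum over all irreducibles V_i) d_i V_i. The irreducible dimensions for Z/2Z x D_4 are 1, 1, 1, 1, 1, 1, 1, 1, 2, 2: 8 irreducibles of dimension 1, each with multiplicity 1; 2 irreducibles of dimension 2, each with multiplicity 2. Total dimension 8*1*1 + 2*2*2 = 16 = |G|.

Justification: General theorem: in the regular representation of a finite group G, each irreducible appears with multiplicity equal to its dimension. Check: dim(rho_reg) = sum d_i^2 = 1 + 1 + 1 + 1 + 1 + 1 + 1 + 1 + 4 + 4 = 16 = |G|.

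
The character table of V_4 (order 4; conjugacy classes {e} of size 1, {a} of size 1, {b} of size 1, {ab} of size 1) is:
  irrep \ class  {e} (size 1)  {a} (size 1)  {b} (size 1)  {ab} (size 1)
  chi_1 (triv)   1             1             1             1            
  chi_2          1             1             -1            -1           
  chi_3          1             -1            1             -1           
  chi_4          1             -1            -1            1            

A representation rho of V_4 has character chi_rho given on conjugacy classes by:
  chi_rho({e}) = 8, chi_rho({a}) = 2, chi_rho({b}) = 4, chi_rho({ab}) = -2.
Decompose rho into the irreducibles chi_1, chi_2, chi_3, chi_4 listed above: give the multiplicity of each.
Multiplicities: chi_1: 3, chi_2: 2, chi_3: 3, chi_4: 0.

Proof sketch: Use <chi_rho, chi> = (1/|G|) sum_C |C| * chi_rho(C) * conj(chi(C)) with |G| = 4 for each irreducible chi in the table:
  <chi_rho, chi_1> = (1/4)[1*(8)*conj(1) + 1*(2)*conj(1) + 1*(4)*conj(1) + 1*(-2)*conj(1)]
      = (1/4)[(8) + (2) + (4) + (-2)] = 12/4 = 3
  <chi_rho, chi_2> = (1/4)[1*(8)*conj(1) + 1*(2)*conj(1) + 1*(4)*conj(-1) + 1*(-2)*conj(-1)]
      = (1/4)[(8) + (2) + (-4) + (2)] = 8/4 = 2
  <chi_rho, chi_3> = (1/4)[1*(8)*conj(1) + 1*(2)*conj(-1) + 1*(4)*conj(1) + 1*(-2)*conj(-1)]
      = (1/4)[(8) + (-2) + (4) + (2)] = 12/4 = 3
  <chi_rho, chi_4> = (1/4)[1*(8)*conj(1) + 1*(2)*conj(-1) + 1*(4)*conj(-1) + 1*(-2)*conj(1)]
      = (1/4)[(8) + (-2) + (-4) + (-2)] = 0/4 = 0
Dimension check: dim(rho) = sum (mult * dim) = 3*1 + 2*1 + 3*1 + 0*1 = 8 = chi_rho(e) = 8.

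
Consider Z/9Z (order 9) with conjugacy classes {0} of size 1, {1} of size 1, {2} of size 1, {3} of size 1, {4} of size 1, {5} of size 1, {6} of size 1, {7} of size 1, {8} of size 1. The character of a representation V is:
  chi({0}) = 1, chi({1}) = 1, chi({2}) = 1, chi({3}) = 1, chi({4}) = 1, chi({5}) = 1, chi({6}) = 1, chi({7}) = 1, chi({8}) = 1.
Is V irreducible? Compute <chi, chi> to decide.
Irreducible: <chi, chi> = 1.

Derivation: <chi, chi> = (1/|G|) sum_C |C| * |chi(C)|^2 = (1/9)[1*|1|^2 + 1*|1|^2 + 1*|1|^2 + 1*|1|^2 + 1*|1|^2 + 1*|1|^2 + 1*|1|^2 + 1*|1|^2 + 1*|1|^2]
  = (1/9)[(1) + (1) + (1) + (1) + (1) + (1) + (1) + (1) + (1)] = 9/9 = 1.
(Exp terms are combined using exp(i*s)*conj(exp(i*t)) = exp(i*(s-t)), and sums of them are collapsed using the identity that for every m > 1 the m distinct m-th roots of unity sum to 0, e.g. 1 + exp(2*I*pi/3) + exp(-2*I*pi/3) = 0.)
A character is irreducible iff <chi, chi> = 1, so this representation is irreducible.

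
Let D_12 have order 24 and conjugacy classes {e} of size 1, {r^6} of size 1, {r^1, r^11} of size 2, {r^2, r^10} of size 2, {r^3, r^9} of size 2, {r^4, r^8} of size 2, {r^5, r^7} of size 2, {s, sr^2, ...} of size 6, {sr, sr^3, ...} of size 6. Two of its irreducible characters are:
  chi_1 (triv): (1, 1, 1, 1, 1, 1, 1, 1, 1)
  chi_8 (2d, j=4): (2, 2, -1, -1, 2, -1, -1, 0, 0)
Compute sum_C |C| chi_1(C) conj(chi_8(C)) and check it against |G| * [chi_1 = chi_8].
Sum = 0; so <chi_1, chi_8> = 0 (distinct irreducibles are orthogonal).

Justification: Compute term by term over conjugacy classes (|C| * chi_1(C) * conj(chi_8(C))):
  1*(1)*conj(2) + 1*(1)*conj(2) + 2*(1)*conj(-1) + 2*(1)*conj(-1) + 2*(1)*conj(2) + 2*(1)*conj(-1) + 2*(1)*conj(-1) + 6*(1)*conj(0) + 6*(1)*conj(0)
  = (2) + (2) + (-2) + (-2) + (4) + (-2) + (-2) + (0) + (0)
  = 0.
Dividing by |G| = 24 gives 0/24 = 0, matching the row-orthogonality relation <chi_1, chi_8> = [chi_1 = chi_8].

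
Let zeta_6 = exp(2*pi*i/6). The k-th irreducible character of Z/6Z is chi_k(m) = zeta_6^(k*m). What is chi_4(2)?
chi_4(2) = zeta_6^8 = exp(2*I*pi/3)

chi_4(2) = zeta_6^(4*2) = zeta_6^8. Since zeta_6^6 = 1, this equals zeta_6^2 = exp(2*pi*i*2/6) = exp(2*I*pi/3).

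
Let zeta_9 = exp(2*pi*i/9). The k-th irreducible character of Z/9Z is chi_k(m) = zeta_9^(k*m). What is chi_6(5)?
chi_6(5) = zeta_9^30 = exp(2*I*pi/3)

Why: chi_6(5) = zeta_9^(6*5) = zeta_9^30. Since zeta_9^9 = 1, this equals zeta_9^3 = exp(2*pi*i*3/9) = exp(2*I*pi/3).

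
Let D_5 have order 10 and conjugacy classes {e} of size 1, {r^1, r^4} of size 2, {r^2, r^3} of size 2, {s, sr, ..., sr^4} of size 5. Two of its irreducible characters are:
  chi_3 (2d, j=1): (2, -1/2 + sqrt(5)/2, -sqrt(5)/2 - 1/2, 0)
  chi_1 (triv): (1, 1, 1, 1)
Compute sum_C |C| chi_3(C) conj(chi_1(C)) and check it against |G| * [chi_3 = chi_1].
Sum = 0; so <chi_3, chi_1> = 0 (distinct irreducibles are orthogonal).

Details: Compute term by term over conjugacy classes (|C| * chi_3(C) * conj(chi_1(C))):
  1*(2)*conj(1) + 2*(-1/2 + sqrt(5)/2)*conj(1) + 2*(-sqrt(5)/2 - 1/2)*conj(1) + 5*(0)*conj(1)
  = (2) + (-1 + sqrt(5)) + (-sqrt(5) - 1) + (0)
  = 0.
Dividing by |G| = 10 gives 0/10 = 0, matching the row-orthogonality relation <chi_3, chi_1> = [chi_3 = chi_1].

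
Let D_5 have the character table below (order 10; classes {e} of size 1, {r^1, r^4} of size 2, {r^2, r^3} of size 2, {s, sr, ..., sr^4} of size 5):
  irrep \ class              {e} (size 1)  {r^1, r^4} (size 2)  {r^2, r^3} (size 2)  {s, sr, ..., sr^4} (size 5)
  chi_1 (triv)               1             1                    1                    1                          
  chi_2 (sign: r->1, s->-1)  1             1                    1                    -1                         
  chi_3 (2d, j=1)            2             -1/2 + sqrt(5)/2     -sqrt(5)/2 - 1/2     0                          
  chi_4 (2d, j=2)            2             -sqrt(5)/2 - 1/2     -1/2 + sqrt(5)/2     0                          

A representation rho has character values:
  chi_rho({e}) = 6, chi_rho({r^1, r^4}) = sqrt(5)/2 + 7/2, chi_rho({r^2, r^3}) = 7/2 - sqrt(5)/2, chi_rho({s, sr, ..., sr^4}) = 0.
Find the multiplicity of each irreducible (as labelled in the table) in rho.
Multiplicities: chi_1: 2, chi_2: 2, chi_3: 1, chi_4: 0.

Derivation: Use <chi_rho, chi> = (1/|G|) sum_C |C| * chi_rho(C) * conj(chi(C)) with |G| = 10 for each irreducible chi in the table:
  <chi_rho, chi_1> = (1/10)[1*(6)*conj(1) + 2*(sqrt(5)/2 + 7/2)*conj(1) + 2*(7/2 - sqrt(5)/2)*conj(1) + 5*(0)*conj(1)]
      = (1/10)[(6) + (sqrt(5) + 7) + (7 - sqrt(5)) + (0)] = 20/10 = 2
  <chi_rho, chi_2> = (1/10)[1*(6)*conj(1) + 2*(sqrt(5)/2 + 7/2)*conj(1) + 2*(7/2 - sqrt(5)/2)*conj(1) + 5*(0)*conj(-1)]
      = (1/10)[(6) + (sqrt(5) + 7) + (7 - sqrt(5)) + (0)] = 20/10 = 2
  <chi_rho, chi_3> = (1/10)[1*(6)*conj(2) + 2*(sqrt(5)/2 + 7/2)*conj(-1/2 + sqrt(5)/2) + 2*(7/2 - sqrt(5)/2)*conj(-sqrt(5)/2 - 1/2) + 5*(0)*conj(0)]
      = (1/10)[(12) + (-1 + 3*sqrt(5)) + (-3*sqrt(5) - 1) + (0)] = 10/10 = 1
  <chi_rho, chi_4> = (1/10)[1*(6)*conj(2) + 2*(sqrt(5)/2 + 7/2)*conj(-sqrt(5)/2 - 1/2) + 2*(7/2 - sqrt(5)/2)*conj(-1/2 + sqrt(5)/2) + 5*(0)*conj(0)]
      = (1/10)[(12) + (-4*sqrt(5) - 6) + (-6 + 4*sqrt(5)) + (0)] = 0/10 = 0
Dimension check: dim(rho) = sum (mult * dim) = 2*1 + 2*1 + 1*2 + 0*2 = 6 = chi_rho(e) = 6.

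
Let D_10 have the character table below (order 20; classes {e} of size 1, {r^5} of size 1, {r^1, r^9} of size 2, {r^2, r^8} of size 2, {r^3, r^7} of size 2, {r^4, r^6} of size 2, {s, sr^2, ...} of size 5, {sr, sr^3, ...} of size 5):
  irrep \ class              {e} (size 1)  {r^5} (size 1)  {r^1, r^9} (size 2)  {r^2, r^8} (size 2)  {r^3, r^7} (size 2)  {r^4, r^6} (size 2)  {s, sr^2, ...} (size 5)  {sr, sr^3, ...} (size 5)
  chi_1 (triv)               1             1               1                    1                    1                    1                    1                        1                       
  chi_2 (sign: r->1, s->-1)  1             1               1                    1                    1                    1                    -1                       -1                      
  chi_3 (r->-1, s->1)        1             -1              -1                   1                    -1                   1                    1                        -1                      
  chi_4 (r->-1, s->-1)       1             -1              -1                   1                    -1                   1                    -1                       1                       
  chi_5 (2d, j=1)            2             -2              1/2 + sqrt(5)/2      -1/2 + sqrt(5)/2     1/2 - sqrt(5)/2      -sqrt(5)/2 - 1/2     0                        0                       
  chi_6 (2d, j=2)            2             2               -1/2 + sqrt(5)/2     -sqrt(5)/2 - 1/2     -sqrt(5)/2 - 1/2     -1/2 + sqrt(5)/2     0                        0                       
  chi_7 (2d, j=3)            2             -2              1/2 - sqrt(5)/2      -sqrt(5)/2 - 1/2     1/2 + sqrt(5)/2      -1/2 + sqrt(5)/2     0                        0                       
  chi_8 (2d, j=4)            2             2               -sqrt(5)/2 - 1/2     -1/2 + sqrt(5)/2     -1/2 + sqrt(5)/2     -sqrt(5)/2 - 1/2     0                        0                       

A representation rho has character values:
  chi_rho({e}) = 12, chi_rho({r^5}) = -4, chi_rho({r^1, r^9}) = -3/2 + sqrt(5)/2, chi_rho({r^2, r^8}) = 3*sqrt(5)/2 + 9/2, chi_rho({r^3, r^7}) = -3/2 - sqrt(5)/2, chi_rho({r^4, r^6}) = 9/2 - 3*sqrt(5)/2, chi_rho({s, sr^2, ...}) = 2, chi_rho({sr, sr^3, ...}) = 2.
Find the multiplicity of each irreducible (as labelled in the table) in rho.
Multiplicities: chi_1: 2, chi_2: 0, chi_3: 2, chi_4: 2, chi_5: 2, chi_6: 0, chi_7: 0, chi_8: 1.

Working: Use <chi_rho, chi> = (1/|G|) sum_C |C| * chi_rho(C) * conj(chi(C)) with |G| = 20 for each irreducible chi in the table:
  <chi_rho, chi_1> = (1/20)[1*(12)*conj(1) + 1*(-4)*conj(1) + 2*(-3/2 + sqrt(5)/2)*conj(1) + 2*(3*sqrt(5)/2 + 9/2)*conj(1) + 2*(-3/2 - sqrt(5)/2)*conj(1) + 2*(9/2 - 3*sqrt(5)/2)*conj(1) + 5*(2)*conj(1) + 5*(2)*conj(1)]
      = (1/20)[(12) + (-4) + (-3 + sqrt(5)) + (3*sqrt(5) + 9) + (-3 - sqrt(5)) + (9 - 3*sqrt(5)) + (10) + (10)] = 40/20 = 2
  <chi_rho, chi_2> = (1/20)[1*(12)*conj(1) + 1*(-4)*conj(1) + 2*(-3/2 + sqrt(5)/2)*conj(1) + 2*(3*sqrt(5)/2 + 9/2)*conj(1) + 2*(-3/2 - sqrt(5)/2)*conj(1) + 2*(9/2 - 3*sqrt(5)/2)*conj(1) + 5*(2)*conj(-1) + 5*(2)*conj(-1)]
      = (1/20)[(12) + (-4) + (-3 + sqrt(5)) + (3*sqrt(5) + 9) + (-3 - sqrt(5)) + (9 - 3*sqrt(5)) + (-10) + (-10)] = 0/20 = 0
  <chi_rho, chi_3> = (1/20)[1*(12)*conj(1) + 1*(-4)*conj(-1) + 2*(-3/2 + sqrt(5)/2)*conj(-1) + 2*(3*sqrt(5)/2 + 9/2)*conj(1) + 2*(-3/2 - sqrt(5)/2)*conj(-1) + 2*(9/2 - 3*sqrt(5)/2)*conj(1) + 5*(2)*conj(1) + 5*(2)*conj(-1)]
      = (1/20)[(12) + (4) + (3 - sqrt(5)) + (3*sqrt(5) + 9) + (sqrt(5) + 3) + (9 - 3*sqrt(5)) + (10) + (-10)] = 40/20 = 2
  <chi_rho, chi_4> = (1/20)[1*(12)*conj(1) + 1*(-4)*conj(-1) + 2*(-3/2 + sqrt(5)/2)*conj(-1) + 2*(3*sqrt(5)/2 + 9/2)*conj(1) + 2*(-3/2 - sqrt(5)/2)*conj(-1) + 2*(9/2 - 3*sqrt(5)/2)*conj(1) + 5*(2)*conj(-1) + 5*(2)*conj(1)]
      = (1/20)[(12) + (4) + (3 - sqrt(5)) + (3*sqrt(5) + 9) + (sqrt(5) + 3) + (9 - 3*sqrt(5)) + (-10) + (10)] = 40/20 = 2
  <chi_rho, chi_5> = (1/20)[1*(12)*conj(2) + 1*(-4)*conj(-2) + 2*(-3/2 + sqrt(5)/2)*conj(1/2 + sqrt(5)/2) + 2*(3*sqrt(5)/2 + 9/2)*conj(-1/2 + sqrt(5)/2) + 2*(-3/2 - sqrt(5)/2)*conj(1/2 - sqrt(5)/2) + 2*(9/2 - 3*sqrt(5)/2)*conj(-sqrt(5)/2 - 1/2) + 5*(2)*conj(0) + 5*(2)*conj(0)]
      = (1/20)[(24) + (8) + (1 - sqrt(5)) + (3 + 3*sqrt(5)) + (1 + sqrt(5)) + (3 - 3*sqrt(5)) + (0) + (0)] = 40/20 = 2
  <chi_rho, chi_6> = (1/20)[1*(12)*conj(2) + 1*(-4)*conj(2) + 2*(-3/2 + sqrt(5)/2)*conj(-1/2 + sqrt(5)/2) + 2*(3*sqrt(5)/2 + 9/2)*conj(-sqrt(5)/2 - 1/2) + 2*(-3/2 - sqrt(5)/2)*conj(-sqrt(5)/2 - 1/2) + 2*(9/2 - 3*sqrt(5)/2)*conj(-1/2 + sqrt(5)/2) + 5*(2)*conj(0) + 5*(2)*conj(0)]
      = (1/20)[(24) + (-8) + (4 - 2*sqrt(5)) + (-6*sqrt(5) - 12) + (4 + 2*sqrt(5)) + (-12 + 6*sqrt(5)) + (0) + (0)] = 0/20 = 0
  <chi_rho, chi_7> = (1/20)[1*(12)*conj(2) + 1*(-4)*conj(-2) + 2*(-3/2 + sqrt(5)/2)*conj(1/2 - sqrt(5)/2) + 2*(3*sqrt(5)/2 + 9/2)*conj(-sqrt(5)/2 - 1/2) + 2*(-3/2 - sqrt(5)/2)*conj(1/2 + sqrt(5)/2) + 2*(9/2 - 3*sqrt(5)/2)*conj(-1/2 + sqrt(5)/2) + 5*(2)*conj(0) + 5*(2)*conj(0)]
      = (1/20)[(24) + (8) + (-4 + 2*sqrt(5)) + (-6*sqrt(5) - 12) + (-2*sqrt(5) - 4) + (-12 + 6*sqrt(5)) + (0) + (0)] = 0/20 = 0
  <chi_rho, chi_8> = (1/20)[1*(12)*conj(2) + 1*(-4)*conj(2) + 2*(-3/2 + sqrt(5)/2)*conj(-sqrt(5)/2 - 1/2) + 2*(3*sqrt(5)/2 + 9/2)*conj(-1/2 + sqrt(5)/2) + 2*(-3/2 - sqrt(5)/2)*conj(-1/2 + sqrt(5)/2) + 2*(9/2 - 3*sqrt(5)/2)*conj(-sqrt(5)/2 - 1/2) + 5*(2)*conj(0) + 5*(2)*conj(0)]
      = (1/20)[(24) + (-8) + (-1 + sqrt(5)) + (3 + 3*sqrt(5)) + (-sqrt(5) - 1) + (3 - 3*sqrt(5)) + (0) + (0)] = 20/20 = 1
Dimension check: dim(rho) = sum (mult * dim) = 2*1 + 0*1 + 2*1 + 2*1 + 2*2 + 0*2 + 0*2 + 1*2 = 12 = chi_rho(e) = 12.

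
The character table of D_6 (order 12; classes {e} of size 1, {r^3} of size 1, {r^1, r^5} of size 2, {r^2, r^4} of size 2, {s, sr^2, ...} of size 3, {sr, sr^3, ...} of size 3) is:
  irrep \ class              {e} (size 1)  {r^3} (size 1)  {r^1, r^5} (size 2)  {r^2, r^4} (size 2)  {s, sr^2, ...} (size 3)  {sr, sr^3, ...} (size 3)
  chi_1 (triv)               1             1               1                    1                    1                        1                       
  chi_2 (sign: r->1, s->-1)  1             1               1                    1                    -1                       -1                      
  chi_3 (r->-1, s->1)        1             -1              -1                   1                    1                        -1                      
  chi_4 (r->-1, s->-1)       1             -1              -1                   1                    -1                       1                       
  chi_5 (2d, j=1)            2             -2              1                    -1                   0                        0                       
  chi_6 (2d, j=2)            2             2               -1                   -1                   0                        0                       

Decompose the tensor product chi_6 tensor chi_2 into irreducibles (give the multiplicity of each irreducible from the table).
chi_6 tensor chi_2 = chi_6 (all other irreducibles have multiplicity 0).

Solution. The character of a tensor product is the pointwise product (chi_6 * chi_2)(C) = chi_6(C) * chi_2(C):
  {e}: (2)*(1), {r^3}: (2)*(1), {r^1, r^5}: (-1)*(1), {r^2, r^4}: (-1)*(1), {s, sr^2, ...}: (0)*(-1), {sr, sr^3, ...}: (0)*(-1)
so (chi_6 * chi_2) takes values
  {e} -> 2, {r^3} -> 2, {r^1, r^5} -> -1, {r^2, r^4} -> -1, {s, sr^2, ...} -> 0, {sr, sr^3, ...} -> 0.
Now take the inner product of this character with each irreducible chi from the table, <chi_6*chi_2, chi> = (1/12) sum_C |C| (chi_6*chi_2)(C) conj(chi(C)):
  <chi_6*chi_2, chi_1> = (1/12)[1*(2)*conj(1) + 1*(2)*conj(1) + 2*(-1)*conj(1) + 2*(-1)*conj(1) + 3*(0)*conj(1) + 3*(0)*conj(1)]
      = (1/12)[(2) + (2) + (-2) + (-2) + (0) + (0)] = 0/12 = 0
  <chi_6*chi_2, chi_2> = (1/12)[1*(2)*conj(1) + 1*(2)*conj(1) + 2*(-1)*conj(1) + 2*(-1)*conj(1) + 3*(0)*conj(-1) + 3*(0)*conj(-1)]
      = (1/12)[(2) + (2) + (-2) + (-2) + (0) + (0)] = 0/12 = 0
  <chi_6*chi_2, chi_3> = (1/12)[1*(2)*conj(1) + 1*(2)*conj(-1) + 2*(-1)*conj(-1) + 2*(-1)*conj(1) + 3*(0)*conj(1) + 3*(0)*conj(-1)]
      = (1/12)[(2) + (-2) + (2) + (-2) + (0) + (0)] = 0/12 = 0
  <chi_6*chi_2, chi_4> = (1/12)[1*(2)*conj(1) + 1*(2)*conj(-1) + 2*(-1)*conj(-1) + 2*(-1)*conj(1) + 3*(0)*conj(-1) + 3*(0)*conj(1)]
      = (1/12)[(2) + (-2) + (2) + (-2) + (0) + (0)] = 0/12 = 0
  <chi_6*chi_2, chi_5> = (1/12)[1*(2)*conj(2) + 1*(2)*conj(-2) + 2*(-1)*conj(1) + 2*(-1)*conj(-1) + 3*(0)*conj(0) + 3*(0)*conj(0)]
      = (1/12)[(4) + (-4) + (-2) + (2) + (0) + (0)] = 0/12 = 0
  <chi_6*chi_2, chi_6> = (1/12)[1*(2)*conj(2) + 1*(2)*conj(2) + 2*(-1)*conj(-1) + 2*(-1)*conj(-1) + 3*(0)*conj(0) + 3*(0)*conj(0)]
      = (1/12)[(4) + (4) + (2) + (2) + (0) + (0)] = 12/12 = 1
Hence the multiplicities are chi_6: 1. Dimension check: dim(chi_6)*dim(chi_2) = 2*1 = 2 and sum (mult * dim) = 1*2 = 2.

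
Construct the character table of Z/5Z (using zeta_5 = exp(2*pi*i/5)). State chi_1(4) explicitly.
Character table of Z/5Z (irreps indexed chi_0,...,chi_4 with chi_k(m) = zeta_5^(k*m), zeta_5 = exp(2*pi*i/5)):
  irrep \ class  {0} (size 1)  {1} (size 1)    {2} (size 1)    {3} (size 1)    {4} (size 1)  
  chi_0          1             1               1               1               1             
  chi_1          1             exp(2*I*pi/5)   exp(4*I*pi/5)   exp(-4*I*pi/5)  exp(-2*I*pi/5)
  chi_2          1             exp(4*I*pi/5)   exp(-2*I*pi/5)  exp(2*I*pi/5)   exp(-4*I*pi/5)
  chi_3          1             exp(-4*I*pi/5)  exp(2*I*pi/5)   exp(-2*I*pi/5)  exp(4*I*pi/5) 
  chi_4          1             exp(-2*I*pi/5)  exp(-4*I*pi/5)  exp(4*I*pi/5)   exp(2*I*pi/5) 

Spot check: chi_1(4) = zeta_5^(1*4) = zeta_5^4 = exp(-2*I*pi/5).

Proof sketch: Z/5Z is abelian, so all 5 irreducible complex representations are 1-dimensional. They are given by chi_k(m) = zeta_5^(k*m) for k = 0,...,4. Row orthogonality: sum_m chi_k(m) conj(chi_l(m)) = 5 * [k = l].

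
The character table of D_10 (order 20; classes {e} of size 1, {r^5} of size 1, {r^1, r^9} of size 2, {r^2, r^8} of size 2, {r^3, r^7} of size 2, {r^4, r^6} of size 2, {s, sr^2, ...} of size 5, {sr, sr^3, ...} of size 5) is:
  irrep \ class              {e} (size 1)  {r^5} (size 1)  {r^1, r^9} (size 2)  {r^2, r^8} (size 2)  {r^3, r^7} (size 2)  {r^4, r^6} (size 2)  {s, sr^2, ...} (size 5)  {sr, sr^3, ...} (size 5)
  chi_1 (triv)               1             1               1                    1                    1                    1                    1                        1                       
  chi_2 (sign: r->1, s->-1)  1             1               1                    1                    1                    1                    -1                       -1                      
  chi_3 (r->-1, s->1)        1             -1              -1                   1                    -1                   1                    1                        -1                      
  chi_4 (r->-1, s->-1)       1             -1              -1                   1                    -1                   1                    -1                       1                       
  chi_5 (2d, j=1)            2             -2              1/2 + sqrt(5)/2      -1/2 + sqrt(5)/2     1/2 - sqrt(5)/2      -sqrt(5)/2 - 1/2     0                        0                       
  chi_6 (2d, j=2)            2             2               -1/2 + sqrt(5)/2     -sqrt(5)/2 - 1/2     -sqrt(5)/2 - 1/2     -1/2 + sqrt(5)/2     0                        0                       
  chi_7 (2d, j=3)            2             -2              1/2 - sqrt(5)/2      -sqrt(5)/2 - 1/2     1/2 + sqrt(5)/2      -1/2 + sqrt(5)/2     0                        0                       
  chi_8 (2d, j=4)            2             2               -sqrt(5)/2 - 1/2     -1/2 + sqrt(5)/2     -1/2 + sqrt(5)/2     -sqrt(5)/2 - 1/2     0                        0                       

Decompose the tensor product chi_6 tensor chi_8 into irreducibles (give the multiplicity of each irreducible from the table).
chi_6 tensor chi_8 = chi_6 + chi_8 (all other irreducibles have multiplicity 0).

Details: The character of a tensor product is the pointwise product (chi_6 * chi_8)(C) = chi_6(C) * chi_8(C):
  {e}: (2)*(2), {r^5}: (2)*(2), {r^1, r^9}: (-1/2 + sqrt(5)/2)*(-sqrt(5)/2 - 1/2), {r^2, r^8}: (-sqrt(5)/2 - 1/2)*(-1/2 + sqrt(5)/2), {r^3, r^7}: (-sqrt(5)/2 - 1/2)*(-1/2 + sqrt(5)/2), {r^4, r^6}: (-1/2 + sqrt(5)/2)*(-sqrt(5)/2 - 1/2), {s, sr^2, ...}: (0)*(0), {sr, sr^3, ...}: (0)*(0)
so (chi_6 * chi_8) takes values
  {e} -> 4, {r^5} -> 4, {r^1, r^9} -> -1, {r^2, r^8} -> -1, {r^3, r^7} -> -1, {r^4, r^6} -> -1, {s, sr^2, ...} -> 0, {sr, sr^3, ...} -> 0.
Now take the inner product of this character with each irreducible chi from the table, <chi_6*chi_8, chi> = (1/20) sum_C |C| (chi_6*chi_8)(C) conj(chi(C)):
  <chi_6*chi_8, chi_1> = (1/20)[1*(4)*conj(1) + 1*(4)*conj(1) + 2*(-1)*conj(1) + 2*(-1)*conj(1) + 2*(-1)*conj(1) + 2*(-1)*conj(1) + 5*(0)*conj(1) + 5*(0)*conj(1)]
      = (1/20)[(4) + (4) + (-2) + (-2) + (-2) + (-2) + (0) + (0)] = 0/20 = 0
  <chi_6*chi_8, chi_2> = (1/20)[1*(4)*conj(1) + 1*(4)*conj(1) + 2*(-1)*conj(1) + 2*(-1)*conj(1) + 2*(-1)*conj(1) + 2*(-1)*conj(1) + 5*(0)*conj(-1) + 5*(0)*conj(-1)]
      = (1/20)[(4) + (4) + (-2) + (-2) + (-2) + (-2) + (0) + (0)] = 0/20 = 0
  <chi_6*chi_8, chi_3> = (1/20)[1*(4)*conj(1) + 1*(4)*conj(-1) + 2*(-1)*conj(-1) + 2*(-1)*conj(1) + 2*(-1)*conj(-1) + 2*(-1)*conj(1) + 5*(0)*conj(1) + 5*(0)*conj(-1)]
      = (1/20)[(4) + (-4) + (2) + (-2) + (2) + (-2) + (0) + (0)] = 0/20 = 0
  <chi_6*chi_8, chi_4> = (1/20)[1*(4)*conj(1) + 1*(4)*conj(-1) + 2*(-1)*conj(-1) + 2*(-1)*conj(1) + 2*(-1)*conj(-1) + 2*(-1)*conj(1) + 5*(0)*conj(-1) + 5*(0)*conj(1)]
      = (1/20)[(4) + (-4) + (2) + (-2) + (2) + (-2) + (0) + (0)] = 0/20 = 0
  <chi_6*chi_8, chi_5> = (1/20)[1*(4)*conj(2) + 1*(4)*conj(-2) + 2*(-1)*conj(1/2 + sqrt(5)/2) + 2*(-1)*conj(-1/2 + sqrt(5)/2) + 2*(-1)*conj(1/2 - sqrt(5)/2) + 2*(-1)*conj(-sqrt(5)/2 - 1/2) + 5*(0)*conj(0) + 5*(0)*conj(0)]
      = (1/20)[(8) + (-8) + (-sqrt(5) - 1) + (1 - sqrt(5)) + (-1 + sqrt(5)) + (1 + sqrt(5)) + (0) + (0)] = 0/20 = 0
  <chi_6*chi_8, chi_6> = (1/20)[1*(4)*conj(2) + 1*(4)*conj(2) + 2*(-1)*conj(-1/2 + sqrt(5)/2) + 2*(-1)*conj(-sqrt(5)/2 - 1/2) + 2*(-1)*conj(-sqrt(5)/2 - 1/2) + 2*(-1)*conj(-1/2 + sqrt(5)/2) + 5*(0)*conj(0) + 5*(0)*conj(0)]
      = (1/20)[(8) + (8) + (1 - sqrt(5)) + (1 + sqrt(5)) + (1 + sqrt(5)) + (1 - sqrt(5)) + (0) + (0)] = 20/20 = 1
  <chi_6*chi_8, chi_7> = (1/20)[1*(4)*conj(2) + 1*(4)*conj(-2) + 2*(-1)*conj(1/2 - sqrt(5)/2) + 2*(-1)*conj(-sqrt(5)/2 - 1/2) + 2*(-1)*conj(1/2 + sqrt(5)/2) + 2*(-1)*conj(-1/2 + sqrt(5)/2) + 5*(0)*conj(0) + 5*(0)*conj(0)]
      = (1/20)[(8) + (-8) + (-1 + sqrt(5)) + (1 + sqrt(5)) + (-sqrt(5) - 1) + (1 - sqrt(5)) + (0) + (0)] = 0/20 = 0
  <chi_6*chi_8, chi_8> = (1/20)[1*(4)*conj(2) + 1*(4)*conj(2) + 2*(-1)*conj(-sqrt(5)/2 - 1/2) + 2*(-1)*conj(-1/2 + sqrt(5)/2) + 2*(-1)*conj(-1/2 + sqrt(5)/2) + 2*(-1)*conj(-sqrt(5)/2 - 1/2) + 5*(0)*conj(0) + 5*(0)*conj(0)]
      = (1/20)[(8) + (8) + (1 + sqrt(5)) + (1 - sqrt(5)) + (1 - sqrt(5)) + (1 + sqrt(5)) + (0) + (0)] = 20/20 = 1
Hence the multiplicities are chi_6: 1, chi_8: 1. Dimension check: dim(chi_6)*dim(chi_8) = 2*2 = 4 and sum (mult * dim) = 1*2 + 1*2 = 4.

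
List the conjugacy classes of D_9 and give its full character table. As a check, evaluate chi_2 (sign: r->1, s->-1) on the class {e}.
Conjugacy classes: {e} of size 1, {r^1, r^8} of size 2, {r^2, r^7} of size 2, {r^3, r^6} of size 2, {r^4, r^5} of size 2, {s, sr, ..., sr^8} of size 9.
Character table:
  irrep \ class              {e} (size 1)  {r^1, r^8} (size 2)  {r^2, r^7} (size 2)  {r^3, r^6} (size 2)  {r^4, r^5} (size 2)  {s, sr, ..., sr^8} (size 9)
  chi_1 (triv)               1             1                    1                    1                    1                    1                          
  chi_2 (sign: r->1, s->-1)  1             1                    1                    1                    1                    -1                         
  chi_3 (2d, j=1)            2             2*cos(2*pi/9)        2*cos(4*pi/9)        -1                   -2*cos(pi/9)         0                          
  chi_4 (2d, j=2)            2             2*cos(4*pi/9)        -2*cos(pi/9)         -1                   2*cos(2*pi/9)        0                          
  chi_5 (2d, j=3)            2             -1                   -1                   2                    -1                   0                          
  chi_6 (2d, j=4)            2             -2*cos(pi/9)         2*cos(2*pi/9)        -1                   2*cos(4*pi/9)        0                          

Spot check: chi_2 (sign: r->1, s->-1) on {e} = 1.

Argument: D_9 has order 2*9 = 18 with 6 conjugacy classes, hence 6 irreducibles. Sum of squared dims 1 + 1 + 4 + 4 + 4 + 4 = 18 = |G|. Linear characters come from the abelianisation; the 2-dimensional irreps have character r^k -> 2*cos(2*pi*j*k/9), reflections -> 0.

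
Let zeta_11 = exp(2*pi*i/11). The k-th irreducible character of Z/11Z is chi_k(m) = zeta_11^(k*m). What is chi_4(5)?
chi_4(5) = zeta_11^20 = exp(-4*I*pi/11)

Argument: chi_4(5) = zeta_11^(4*5) = zeta_11^20. Since zeta_11^11 = 1, this equals zeta_11^9 = exp(2*pi*i*9/11) = exp(-4*I*pi/11).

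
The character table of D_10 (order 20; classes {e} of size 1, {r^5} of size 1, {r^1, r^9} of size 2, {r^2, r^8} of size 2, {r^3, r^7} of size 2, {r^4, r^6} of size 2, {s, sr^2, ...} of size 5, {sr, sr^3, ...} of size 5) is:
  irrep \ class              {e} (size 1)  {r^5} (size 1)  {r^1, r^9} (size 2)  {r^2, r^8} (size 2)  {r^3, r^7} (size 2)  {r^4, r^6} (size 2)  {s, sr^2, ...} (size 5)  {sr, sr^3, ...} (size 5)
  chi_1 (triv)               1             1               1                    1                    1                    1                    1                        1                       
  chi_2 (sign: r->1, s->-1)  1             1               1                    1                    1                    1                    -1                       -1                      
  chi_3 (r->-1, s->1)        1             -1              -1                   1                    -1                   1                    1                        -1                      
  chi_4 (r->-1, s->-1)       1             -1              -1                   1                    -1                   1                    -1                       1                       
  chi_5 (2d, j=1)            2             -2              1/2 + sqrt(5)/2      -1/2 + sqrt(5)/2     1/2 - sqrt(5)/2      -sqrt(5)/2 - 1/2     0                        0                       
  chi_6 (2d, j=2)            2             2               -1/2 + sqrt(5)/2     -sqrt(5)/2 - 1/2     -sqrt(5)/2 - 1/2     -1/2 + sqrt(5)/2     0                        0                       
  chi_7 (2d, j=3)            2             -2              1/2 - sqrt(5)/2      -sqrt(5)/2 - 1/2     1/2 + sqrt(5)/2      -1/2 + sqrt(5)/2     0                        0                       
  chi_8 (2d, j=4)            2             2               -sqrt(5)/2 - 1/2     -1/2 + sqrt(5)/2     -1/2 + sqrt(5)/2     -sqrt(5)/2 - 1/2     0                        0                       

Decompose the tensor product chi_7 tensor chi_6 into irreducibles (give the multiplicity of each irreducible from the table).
chi_7 tensor chi_6 = chi_3 + chi_4 + chi_5 (all other irreducibles have multiplicity 0).

Derivation: The character of a tensor product is the pointwise product (chi_7 * chi_6)(C) = chi_7(C) * chi_6(C):
  {e}: (2)*(2), {r^5}: (-2)*(2), {r^1, r^9}: (1/2 - sqrt(5)/2)*(-1/2 + sqrt(5)/2), {r^2, r^8}: (-sqrt(5)/2 - 1/2)*(-sqrt(5)/2 - 1/2), {r^3, r^7}: (1/2 + sqrt(5)/2)*(-sqrt(5)/2 - 1/2), {r^4, r^6}: (-1/2 + sqrt(5)/2)*(-1/2 + sqrt(5)/2), {s, sr^2, ...}: (0)*(0), {sr, sr^3, ...}: (0)*(0)
so (chi_7 * chi_6) takes values
  {e} -> 4, {r^5} -> -4, {r^1, r^9} -> -3/2 + sqrt(5)/2, {r^2, r^8} -> sqrt(5)/2 + 3/2, {r^3, r^7} -> -3/2 - sqrt(5)/2, {r^4, r^6} -> 3/2 - sqrt(5)/2, {s, sr^2, ...} -> 0, {sr, sr^3, ...} -> 0.
Now take the inner product of this character with each irreducible chi from the table, <chi_7*chi_6, chi> = (1/20) sum_C |C| (chi_7*chi_6)(C) conj(chi(C)):
  <chi_7*chi_6, chi_1> = (1/20)[1*(4)*conj(1) + 1*(-4)*conj(1) + 2*(-3/2 + sqrt(5)/2)*conj(1) + 2*(sqrt(5)/2 + 3/2)*conj(1) + 2*(-3/2 - sqrt(5)/2)*conj(1) + 2*(3/2 - sqrt(5)/2)*conj(1) + 5*(0)*conj(1) + 5*(0)*conj(1)]
      = (1/20)[(4) + (-4) + (-3 + sqrt(5)) + (sqrt(5) + 3) + (-3 - sqrt(5)) + (3 - sqrt(5)) + (0) + (0)] = 0/20 = 0
  <chi_7*chi_6, chi_2> = (1/20)[1*(4)*conj(1) + 1*(-4)*conj(1) + 2*(-3/2 + sqrt(5)/2)*conj(1) + 2*(sqrt(5)/2 + 3/2)*conj(1) + 2*(-3/2 - sqrt(5)/2)*conj(1) + 2*(3/2 - sqrt(5)/2)*conj(1) + 5*(0)*conj(-1) + 5*(0)*conj(-1)]
      = (1/20)[(4) + (-4) + (-3 + sqrt(5)) + (sqrt(5) + 3) + (-3 - sqrt(5)) + (3 - sqrt(5)) + (0) + (0)] = 0/20 = 0
  <chi_7*chi_6, chi_3> = (1/20)[1*(4)*conj(1) + 1*(-4)*conj(-1) + 2*(-3/2 + sqrt(5)/2)*conj(-1) + 2*(sqrt(5)/2 + 3/2)*conj(1) + 2*(-3/2 - sqrt(5)/2)*conj(-1) + 2*(3/2 - sqrt(5)/2)*conj(1) + 5*(0)*conj(1) + 5*(0)*conj(-1)]
      = (1/20)[(4) + (4) + (3 - sqrt(5)) + (sqrt(5) + 3) + (sqrt(5) + 3) + (3 - sqrt(5)) + (0) + (0)] = 20/20 = 1
  <chi_7*chi_6, chi_4> = (1/20)[1*(4)*conj(1) + 1*(-4)*conj(-1) + 2*(-3/2 + sqrt(5)/2)*conj(-1) + 2*(sqrt(5)/2 + 3/2)*conj(1) + 2*(-3/2 - sqrt(5)/2)*conj(-1) + 2*(3/2 - sqrt(5)/2)*conj(1) + 5*(0)*conj(-1) + 5*(0)*conj(1)]
      = (1/20)[(4) + (4) + (3 - sqrt(5)) + (sqrt(5) + 3) + (sqrt(5) + 3) + (3 - sqrt(5)) + (0) + (0)] = 20/20 = 1
  <chi_7*chi_6, chi_5> = (1/20)[1*(4)*conj(2) + 1*(-4)*conj(-2) + 2*(-3/2 + sqrt(5)/2)*conj(1/2 + sqrt(5)/2) + 2*(sqrt(5)/2 + 3/2)*conj(-1/2 + sqrt(5)/2) + 2*(-3/2 - sqrt(5)/2)*conj(1/2 - sqrt(5)/2) + 2*(3/2 - sqrt(5)/2)*conj(-sqrt(5)/2 - 1/2) + 5*(0)*conj(0) + 5*(0)*conj(0)]
      = (1/20)[(8) + (8) + (1 - sqrt(5)) + (1 + sqrt(5)) + (1 + sqrt(5)) + (1 - sqrt(5)) + (0) + (0)] = 20/20 = 1
  <chi_7*chi_6, chi_6> = (1/20)[1*(4)*conj(2) + 1*(-4)*conj(2) + 2*(-3/2 + sqrt(5)/2)*conj(-1/2 + sqrt(5)/2) + 2*(sqrt(5)/2 + 3/2)*conj(-sqrt(5)/2 - 1/2) + 2*(-3/2 - sqrt(5)/2)*conj(-sqrt(5)/2 - 1/2) + 2*(3/2 - sqrt(5)/2)*conj(-1/2 + sqrt(5)/2) + 5*(0)*conj(0) + 5*(0)*conj(0)]
      = (1/20)[(8) + (-8) + (4 - 2*sqrt(5)) + (-2*sqrt(5) - 4) + (4 + 2*sqrt(5)) + (-4 + 2*sqrt(5)) + (0) + (0)] = 0/20 = 0
  <chi_7*chi_6, chi_7> = (1/20)[1*(4)*conj(2) + 1*(-4)*conj(-2) + 2*(-3/2 + sqrt(5)/2)*conj(1/2 - sqrt(5)/2) + 2*(sqrt(5)/2 + 3/2)*conj(-sqrt(5)/2 - 1/2) + 2*(-3/2 - sqrt(5)/2)*conj(1/2 + sqrt(5)/2) + 2*(3/2 - sqrt(5)/2)*conj(-1/2 + sqrt(5)/2) + 5*(0)*conj(0) + 5*(0)*conj(0)]
      = (1/20)[(8) + (8) + (-4 + 2*sqrt(5)) + (-2*sqrt(5) - 4) + (-2*sqrt(5) - 4) + (-4 + 2*sqrt(5)) + (0) + (0)] = 0/20 = 0
  <chi_7*chi_6, chi_8> = (1/20)[1*(4)*conj(2) + 1*(-4)*conj(2) + 2*(-3/2 + sqrt(5)/2)*conj(-sqrt(5)/2 - 1/2) + 2*(sqrt(5)/2 + 3/2)*conj(-1/2 + sqrt(5)/2) + 2*(-3/2 - sqrt(5)/2)*conj(-1/2 + sqrt(5)/2) + 2*(3/2 - sqrt(5)/2)*conj(-sqrt(5)/2 - 1/2) + 5*(0)*conj(0) + 5*(0)*conj(0)]
      = (1/20)[(8) + (-8) + (-1 + sqrt(5)) + (1 + sqrt(5)) + (-sqrt(5) - 1) + (1 - sqrt(5)) + (0) + (0)] = 0/20 = 0
Hence the multiplicities are chi_3: 1, chi_4: 1, chi_5: 1. Dimension check: dim(chi_7)*dim(chi_6) = 2*2 = 4 and sum (mult * dim) = 1*1 + 1*1 + 1*2 = 4.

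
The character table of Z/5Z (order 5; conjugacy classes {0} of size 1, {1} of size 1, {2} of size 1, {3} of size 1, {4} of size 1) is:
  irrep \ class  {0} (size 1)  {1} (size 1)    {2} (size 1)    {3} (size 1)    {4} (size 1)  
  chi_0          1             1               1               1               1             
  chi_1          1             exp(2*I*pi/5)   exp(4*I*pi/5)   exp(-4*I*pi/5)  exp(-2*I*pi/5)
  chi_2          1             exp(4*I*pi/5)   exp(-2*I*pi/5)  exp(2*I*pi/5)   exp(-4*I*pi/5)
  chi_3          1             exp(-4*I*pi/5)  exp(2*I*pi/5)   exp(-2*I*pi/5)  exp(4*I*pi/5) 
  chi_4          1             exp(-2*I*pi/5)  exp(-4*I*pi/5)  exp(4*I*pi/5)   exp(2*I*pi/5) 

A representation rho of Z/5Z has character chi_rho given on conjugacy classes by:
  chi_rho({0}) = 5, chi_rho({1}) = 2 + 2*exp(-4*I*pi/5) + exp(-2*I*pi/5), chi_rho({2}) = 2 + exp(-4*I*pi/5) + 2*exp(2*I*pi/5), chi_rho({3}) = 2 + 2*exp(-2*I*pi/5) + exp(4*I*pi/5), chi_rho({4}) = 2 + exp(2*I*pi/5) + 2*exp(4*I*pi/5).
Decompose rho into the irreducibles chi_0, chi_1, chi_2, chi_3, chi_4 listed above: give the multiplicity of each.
Multiplicities: chi_0: 2, chi_1: 0, chi_2: 0, chi_3: 2, chi_4: 1.

Working: Use <chi_rho, chi> = (1/|G|) sum_C |C| * chi_rho(C) * conj(chi(C)) with |G| = 5 for each irreducible chi in the table:
  <chi_rho, chi_0> = (1/5)[1*(5)*conj(1) + 1*(2 + 2*exp(-4*I*pi/5) + exp(-2*I*pi/5))*conj(1) + 1*(2 + exp(-4*I*pi/5) + 2*exp(2*I*pi/5))*conj(1) + 1*(2 + 2*exp(-2*I*pi/5) + exp(4*I*pi/5))*conj(1) + 1*(2 + exp(2*I*pi/5) + 2*exp(4*I*pi/5))*conj(1)]
      = (1/5)[(5) + (2 + 2*exp(-4*I*pi/5) + exp(-2*I*pi/5)) + (2 + exp(-4*I*pi/5) + 2*exp(2*I*pi/5)) + (2 + 2*exp(-2*I*pi/5) + exp(4*I*pi/5)) + (2 + exp(2*I*pi/5) + 2*exp(4*I*pi/5))] = 10/5 = 2
  <chi_rho, chi_1> = (1/5)[1*(5)*conj(1) + 1*(2 + 2*exp(-4*I*pi/5) + exp(-2*I*pi/5))*conj(exp(2*I*pi/5)) + 1*(2 + exp(-4*I*pi/5) + 2*exp(2*I*pi/5))*conj(exp(4*I*pi/5)) + 1*(2 + 2*exp(-2*I*pi/5) + exp(4*I*pi/5))*conj(exp(-4*I*pi/5)) + 1*(2 + exp(2*I*pi/5) + 2*exp(4*I*pi/5))*conj(exp(-2*I*pi/5))]
      = (1/5)[(5) + (2*exp(-2*I*pi/5) + exp(-4*I*pi/5) + 2*exp(4*I*pi/5)) + (2*exp(-2*I*pi/5) + 2*exp(-4*I*pi/5) + exp(2*I*pi/5)) + (exp(-2*I*pi/5) + 2*exp(4*I*pi/5) + 2*exp(2*I*pi/5)) + (2*exp(-4*I*pi/5) + exp(4*I*pi/5) + 2*exp(2*I*pi/5))] = 0/5 = 0
  <chi_rho, chi_2> = (1/5)[1*(5)*conj(1) + 1*(2 + 2*exp(-4*I*pi/5) + exp(-2*I*pi/5))*conj(exp(4*I*pi/5)) + 1*(2 + exp(-4*I*pi/5) + 2*exp(2*I*pi/5))*conj(exp(-2*I*pi/5)) + 1*(2 + 2*exp(-2*I*pi/5) + exp(4*I*pi/5))*conj(exp(2*I*pi/5)) + 1*(2 + exp(2*I*pi/5) + 2*exp(4*I*pi/5))*conj(exp(-4*I*pi/5))]
      = (1/5)[(5) + (2*exp(-4*I*pi/5) + exp(4*I*pi/5) + 2*exp(2*I*pi/5)) + (exp(-2*I*pi/5) + 2*exp(4*I*pi/5) + 2*exp(2*I*pi/5)) + (2*exp(-2*I*pi/5) + 2*exp(-4*I*pi/5) + exp(2*I*pi/5)) + (2*exp(-2*I*pi/5) + exp(-4*I*pi/5) + 2*exp(4*I*pi/5))] = 0/5 = 0
  <chi_rho, chi_3> = (1/5)[1*(5)*conj(1) + 1*(2 + 2*exp(-4*I*pi/5) + exp(-2*I*pi/5))*conj(exp(-4*I*pi/5)) + 1*(2 + exp(-4*I*pi/5) + 2*exp(2*I*pi/5))*conj(exp(2*I*pi/5)) + 1*(2 + 2*exp(-2*I*pi/5) + exp(4*I*pi/5))*conj(exp(-2*I*pi/5)) + 1*(2 + exp(2*I*pi/5) + 2*exp(4*I*pi/5))*conj(exp(4*I*pi/5))]
      = (1/5)[(5) + (2 + exp(2*I*pi/5) + 2*exp(4*I*pi/5)) + (2 + 2*exp(-2*I*pi/5) + exp(4*I*pi/5)) + (2 + exp(-4*I*pi/5) + 2*exp(2*I*pi/5)) + (2 + 2*exp(-4*I*pi/5) + exp(-2*I*pi/5))] = 10/5 = 2
  <chi_rho, chi_4> = (1/5)[1*(5)*conj(1) + 1*(2 + 2*exp(-4*I*pi/5) + exp(-2*I*pi/5))*conj(exp(-2*I*pi/5)) + 1*(2 + exp(-4*I*pi/5) + 2*exp(2*I*pi/5))*conj(exp(-4*I*pi/5)) + 1*(2 + 2*exp(-2*I*pi/5) + exp(4*I*pi/5))*conj(exp(4*I*pi/5)) + 1*(2 + exp(2*I*pi/5) + 2*exp(4*I*pi/5))*conj(exp(2*I*pi/5))]
      = (1/5)[(5) + (1 + 2*exp(-2*I*pi/5) + 2*exp(2*I*pi/5)) + (1 + 2*exp(-4*I*pi/5) + 2*exp(4*I*pi/5)) + (1 + 2*exp(-4*I*pi/5) + 2*exp(4*I*pi/5)) + (1 + 2*exp(-2*I*pi/5) + 2*exp(2*I*pi/5))] = 5/5 = 1
(Exp terms are combined using exp(i*s)*conj(exp(i*t)) = exp(i*(s-t)), and sums of them are collapsed using the identity that for every m > 1 the m distinct m-th roots of unity sum to 0, e.g. 1 + exp(2*I*pi/3) + exp(-2*I*pi/3) = 0.)
Dimension check: dim(rho) = sum (mult * dim) = 2*1 + 0*1 + 0*1 + 2*1 + 1*1 = 5 = chi_rho(e) = 5.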